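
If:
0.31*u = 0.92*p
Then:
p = 0.33695652173913*u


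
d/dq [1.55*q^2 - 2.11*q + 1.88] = 3.1*q - 2.11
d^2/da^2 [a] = 0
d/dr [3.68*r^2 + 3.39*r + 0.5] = 7.36*r + 3.39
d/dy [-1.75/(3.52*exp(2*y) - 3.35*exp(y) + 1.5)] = (12.32*exp(y) - 5.8625)*exp(y)/(3.52*exp(2*y) - 3.35*exp(y) + 1.5)^2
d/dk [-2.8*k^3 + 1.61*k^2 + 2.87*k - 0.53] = -8.4*k^2 + 3.22*k + 2.87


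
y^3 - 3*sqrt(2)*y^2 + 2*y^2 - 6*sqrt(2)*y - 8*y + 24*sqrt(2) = (y - 2)*(y + 4)*(y - 3*sqrt(2))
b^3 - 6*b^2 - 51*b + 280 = (b - 8)*(b - 5)*(b + 7)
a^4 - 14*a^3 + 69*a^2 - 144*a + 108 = (a - 6)*(a - 3)^2*(a - 2)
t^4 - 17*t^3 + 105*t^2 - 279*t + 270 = (t - 6)*(t - 5)*(t - 3)^2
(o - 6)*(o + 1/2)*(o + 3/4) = o^3 - 19*o^2/4 - 57*o/8 - 9/4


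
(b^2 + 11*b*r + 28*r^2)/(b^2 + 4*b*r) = (b + 7*r)/b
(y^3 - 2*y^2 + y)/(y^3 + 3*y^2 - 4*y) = (y - 1)/(y + 4)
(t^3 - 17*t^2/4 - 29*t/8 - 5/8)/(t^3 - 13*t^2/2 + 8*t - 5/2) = (8*t^2 + 6*t + 1)/(4*(2*t^2 - 3*t + 1))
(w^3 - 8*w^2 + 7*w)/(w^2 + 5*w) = (w^2 - 8*w + 7)/(w + 5)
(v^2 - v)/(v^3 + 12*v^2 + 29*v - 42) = v/(v^2 + 13*v + 42)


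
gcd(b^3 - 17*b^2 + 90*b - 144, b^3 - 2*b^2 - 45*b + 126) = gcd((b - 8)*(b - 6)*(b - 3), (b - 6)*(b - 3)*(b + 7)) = b^2 - 9*b + 18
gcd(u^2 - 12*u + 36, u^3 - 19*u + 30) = 1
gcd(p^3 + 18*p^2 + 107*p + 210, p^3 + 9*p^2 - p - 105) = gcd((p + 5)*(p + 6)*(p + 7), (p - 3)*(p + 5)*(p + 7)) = p^2 + 12*p + 35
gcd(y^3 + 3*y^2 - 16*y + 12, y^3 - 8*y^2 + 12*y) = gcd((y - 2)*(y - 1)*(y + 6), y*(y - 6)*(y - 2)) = y - 2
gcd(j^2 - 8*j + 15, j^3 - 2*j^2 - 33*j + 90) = j^2 - 8*j + 15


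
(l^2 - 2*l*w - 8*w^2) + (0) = l^2 - 2*l*w - 8*w^2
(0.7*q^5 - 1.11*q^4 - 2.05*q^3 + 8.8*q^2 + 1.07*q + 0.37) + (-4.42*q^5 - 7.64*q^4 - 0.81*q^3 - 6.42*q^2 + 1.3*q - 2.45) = -3.72*q^5 - 8.75*q^4 - 2.86*q^3 + 2.38*q^2 + 2.37*q - 2.08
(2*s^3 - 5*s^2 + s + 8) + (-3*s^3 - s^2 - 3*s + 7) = -s^3 - 6*s^2 - 2*s + 15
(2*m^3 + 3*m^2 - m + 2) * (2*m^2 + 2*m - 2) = 4*m^5 + 10*m^4 - 4*m^2 + 6*m - 4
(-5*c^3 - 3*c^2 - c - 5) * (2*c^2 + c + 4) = -10*c^5 - 11*c^4 - 25*c^3 - 23*c^2 - 9*c - 20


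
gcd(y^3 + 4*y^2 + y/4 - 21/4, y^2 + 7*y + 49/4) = y + 7/2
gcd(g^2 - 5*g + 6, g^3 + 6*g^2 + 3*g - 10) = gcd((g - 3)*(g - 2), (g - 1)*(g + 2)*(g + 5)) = 1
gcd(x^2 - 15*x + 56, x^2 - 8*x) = x - 8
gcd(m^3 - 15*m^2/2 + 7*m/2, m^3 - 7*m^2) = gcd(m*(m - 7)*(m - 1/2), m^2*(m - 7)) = m^2 - 7*m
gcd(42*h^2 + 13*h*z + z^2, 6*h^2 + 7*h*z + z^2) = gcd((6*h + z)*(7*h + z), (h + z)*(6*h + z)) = 6*h + z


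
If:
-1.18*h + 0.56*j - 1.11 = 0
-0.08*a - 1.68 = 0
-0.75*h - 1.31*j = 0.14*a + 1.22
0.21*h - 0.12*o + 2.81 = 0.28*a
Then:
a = -21.00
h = -0.25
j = 1.46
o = 71.98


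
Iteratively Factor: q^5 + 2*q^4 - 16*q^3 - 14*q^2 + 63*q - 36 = (q - 3)*(q^4 + 5*q^3 - q^2 - 17*q + 12) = (q - 3)*(q - 1)*(q^3 + 6*q^2 + 5*q - 12) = (q - 3)*(q - 1)*(q + 3)*(q^2 + 3*q - 4) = (q - 3)*(q - 1)*(q + 3)*(q + 4)*(q - 1)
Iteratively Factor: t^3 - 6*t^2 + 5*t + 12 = (t - 3)*(t^2 - 3*t - 4) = (t - 3)*(t + 1)*(t - 4)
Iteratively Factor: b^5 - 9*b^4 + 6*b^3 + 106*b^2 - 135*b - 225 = (b + 1)*(b^4 - 10*b^3 + 16*b^2 + 90*b - 225) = (b + 1)*(b + 3)*(b^3 - 13*b^2 + 55*b - 75) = (b - 5)*(b + 1)*(b + 3)*(b^2 - 8*b + 15) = (b - 5)*(b - 3)*(b + 1)*(b + 3)*(b - 5)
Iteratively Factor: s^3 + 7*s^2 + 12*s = (s + 4)*(s^2 + 3*s) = s*(s + 4)*(s + 3)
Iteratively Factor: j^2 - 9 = (j - 3)*(j + 3)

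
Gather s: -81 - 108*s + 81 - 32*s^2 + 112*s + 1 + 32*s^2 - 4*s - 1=0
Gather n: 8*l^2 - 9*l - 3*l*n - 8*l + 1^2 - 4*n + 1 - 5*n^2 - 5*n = 8*l^2 - 17*l - 5*n^2 + n*(-3*l - 9) + 2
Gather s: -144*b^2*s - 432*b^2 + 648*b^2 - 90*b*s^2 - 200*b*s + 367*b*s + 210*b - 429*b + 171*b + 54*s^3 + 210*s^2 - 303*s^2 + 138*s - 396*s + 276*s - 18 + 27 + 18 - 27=216*b^2 - 48*b + 54*s^3 + s^2*(-90*b - 93) + s*(-144*b^2 + 167*b + 18)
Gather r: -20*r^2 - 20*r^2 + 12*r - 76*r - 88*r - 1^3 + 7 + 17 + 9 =-40*r^2 - 152*r + 32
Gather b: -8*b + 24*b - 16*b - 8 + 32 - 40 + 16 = 0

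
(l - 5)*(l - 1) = l^2 - 6*l + 5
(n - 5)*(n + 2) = n^2 - 3*n - 10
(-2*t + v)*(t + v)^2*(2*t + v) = -4*t^4 - 8*t^3*v - 3*t^2*v^2 + 2*t*v^3 + v^4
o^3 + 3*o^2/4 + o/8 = o*(o + 1/4)*(o + 1/2)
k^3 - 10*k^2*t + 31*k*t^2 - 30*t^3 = (k - 5*t)*(k - 3*t)*(k - 2*t)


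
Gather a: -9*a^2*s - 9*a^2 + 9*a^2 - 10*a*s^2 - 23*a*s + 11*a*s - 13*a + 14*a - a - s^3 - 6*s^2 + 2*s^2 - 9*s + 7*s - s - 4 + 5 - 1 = -9*a^2*s + a*(-10*s^2 - 12*s) - s^3 - 4*s^2 - 3*s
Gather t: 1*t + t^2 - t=t^2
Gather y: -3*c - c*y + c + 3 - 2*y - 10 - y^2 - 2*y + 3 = -2*c - y^2 + y*(-c - 4) - 4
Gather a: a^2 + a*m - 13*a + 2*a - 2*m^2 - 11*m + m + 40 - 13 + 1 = a^2 + a*(m - 11) - 2*m^2 - 10*m + 28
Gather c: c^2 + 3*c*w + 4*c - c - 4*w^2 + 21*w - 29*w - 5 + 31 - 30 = c^2 + c*(3*w + 3) - 4*w^2 - 8*w - 4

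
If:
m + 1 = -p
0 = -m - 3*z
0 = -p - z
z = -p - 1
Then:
No Solution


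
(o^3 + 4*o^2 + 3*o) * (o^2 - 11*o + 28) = o^5 - 7*o^4 - 13*o^3 + 79*o^2 + 84*o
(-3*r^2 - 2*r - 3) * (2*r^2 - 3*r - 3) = -6*r^4 + 5*r^3 + 9*r^2 + 15*r + 9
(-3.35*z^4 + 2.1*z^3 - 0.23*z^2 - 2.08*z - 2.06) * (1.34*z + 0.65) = -4.489*z^5 + 0.6365*z^4 + 1.0568*z^3 - 2.9367*z^2 - 4.1124*z - 1.339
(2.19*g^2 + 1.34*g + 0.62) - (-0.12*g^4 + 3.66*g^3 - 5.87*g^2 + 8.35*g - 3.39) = 0.12*g^4 - 3.66*g^3 + 8.06*g^2 - 7.01*g + 4.01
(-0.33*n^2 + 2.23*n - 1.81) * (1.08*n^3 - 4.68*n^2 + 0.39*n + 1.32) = -0.3564*n^5 + 3.9528*n^4 - 12.5199*n^3 + 8.9049*n^2 + 2.2377*n - 2.3892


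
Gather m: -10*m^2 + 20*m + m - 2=-10*m^2 + 21*m - 2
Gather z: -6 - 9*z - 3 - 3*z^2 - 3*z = -3*z^2 - 12*z - 9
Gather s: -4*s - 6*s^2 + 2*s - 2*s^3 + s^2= -2*s^3 - 5*s^2 - 2*s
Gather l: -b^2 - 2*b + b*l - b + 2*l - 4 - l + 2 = -b^2 - 3*b + l*(b + 1) - 2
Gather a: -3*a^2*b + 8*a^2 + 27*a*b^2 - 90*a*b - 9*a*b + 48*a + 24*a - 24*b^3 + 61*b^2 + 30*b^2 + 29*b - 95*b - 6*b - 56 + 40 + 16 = a^2*(8 - 3*b) + a*(27*b^2 - 99*b + 72) - 24*b^3 + 91*b^2 - 72*b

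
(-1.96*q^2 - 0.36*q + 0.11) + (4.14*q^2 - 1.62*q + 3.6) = 2.18*q^2 - 1.98*q + 3.71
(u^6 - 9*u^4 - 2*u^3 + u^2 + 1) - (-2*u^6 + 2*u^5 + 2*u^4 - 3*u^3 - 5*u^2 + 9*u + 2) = 3*u^6 - 2*u^5 - 11*u^4 + u^3 + 6*u^2 - 9*u - 1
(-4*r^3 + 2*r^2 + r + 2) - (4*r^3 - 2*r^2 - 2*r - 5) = -8*r^3 + 4*r^2 + 3*r + 7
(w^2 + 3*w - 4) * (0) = 0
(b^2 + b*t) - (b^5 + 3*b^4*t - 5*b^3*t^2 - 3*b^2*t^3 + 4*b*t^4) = -b^5 - 3*b^4*t + 5*b^3*t^2 + 3*b^2*t^3 + b^2 - 4*b*t^4 + b*t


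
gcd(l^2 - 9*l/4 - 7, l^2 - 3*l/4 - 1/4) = 1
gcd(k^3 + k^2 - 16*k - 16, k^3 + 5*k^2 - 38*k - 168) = k + 4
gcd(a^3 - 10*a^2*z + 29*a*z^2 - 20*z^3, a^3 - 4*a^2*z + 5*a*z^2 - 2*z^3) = -a + z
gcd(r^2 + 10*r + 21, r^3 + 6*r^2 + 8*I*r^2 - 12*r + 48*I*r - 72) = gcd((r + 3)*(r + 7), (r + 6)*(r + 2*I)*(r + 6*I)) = 1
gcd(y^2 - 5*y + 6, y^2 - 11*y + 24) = y - 3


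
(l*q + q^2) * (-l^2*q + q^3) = -l^3*q^2 - l^2*q^3 + l*q^4 + q^5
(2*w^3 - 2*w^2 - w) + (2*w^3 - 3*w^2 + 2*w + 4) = 4*w^3 - 5*w^2 + w + 4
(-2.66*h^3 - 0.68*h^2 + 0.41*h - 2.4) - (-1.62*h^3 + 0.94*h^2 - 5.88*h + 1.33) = -1.04*h^3 - 1.62*h^2 + 6.29*h - 3.73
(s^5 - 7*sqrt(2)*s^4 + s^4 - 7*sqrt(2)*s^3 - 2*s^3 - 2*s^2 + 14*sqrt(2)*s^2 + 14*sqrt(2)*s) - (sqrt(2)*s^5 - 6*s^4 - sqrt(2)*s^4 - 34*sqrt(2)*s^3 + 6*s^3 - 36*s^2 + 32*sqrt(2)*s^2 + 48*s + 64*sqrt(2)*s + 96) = -sqrt(2)*s^5 + s^5 - 6*sqrt(2)*s^4 + 7*s^4 - 8*s^3 + 27*sqrt(2)*s^3 - 18*sqrt(2)*s^2 + 34*s^2 - 50*sqrt(2)*s - 48*s - 96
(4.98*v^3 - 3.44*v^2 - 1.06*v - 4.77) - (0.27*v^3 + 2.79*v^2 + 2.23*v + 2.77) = 4.71*v^3 - 6.23*v^2 - 3.29*v - 7.54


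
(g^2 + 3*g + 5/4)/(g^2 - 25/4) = (2*g + 1)/(2*g - 5)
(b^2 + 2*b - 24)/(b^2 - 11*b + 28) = (b + 6)/(b - 7)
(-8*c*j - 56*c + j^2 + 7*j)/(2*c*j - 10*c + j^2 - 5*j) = (-8*c*j - 56*c + j^2 + 7*j)/(2*c*j - 10*c + j^2 - 5*j)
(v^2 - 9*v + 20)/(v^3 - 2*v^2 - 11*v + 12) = (v - 5)/(v^2 + 2*v - 3)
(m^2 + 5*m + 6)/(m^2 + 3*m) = (m + 2)/m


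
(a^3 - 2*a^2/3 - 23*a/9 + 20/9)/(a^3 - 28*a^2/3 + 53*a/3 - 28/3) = (a + 5/3)/(a - 7)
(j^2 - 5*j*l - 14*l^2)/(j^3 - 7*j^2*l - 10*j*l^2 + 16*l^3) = (j - 7*l)/(j^2 - 9*j*l + 8*l^2)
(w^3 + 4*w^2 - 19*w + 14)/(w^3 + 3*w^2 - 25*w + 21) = (w - 2)/(w - 3)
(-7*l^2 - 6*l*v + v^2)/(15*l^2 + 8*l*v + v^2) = (-7*l^2 - 6*l*v + v^2)/(15*l^2 + 8*l*v + v^2)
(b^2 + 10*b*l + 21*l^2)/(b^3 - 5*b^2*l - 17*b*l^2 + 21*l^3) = (b + 7*l)/(b^2 - 8*b*l + 7*l^2)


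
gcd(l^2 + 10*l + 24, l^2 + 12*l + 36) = l + 6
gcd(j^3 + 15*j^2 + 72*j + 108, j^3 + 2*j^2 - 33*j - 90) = j + 3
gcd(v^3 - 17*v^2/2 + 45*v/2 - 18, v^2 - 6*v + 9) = v - 3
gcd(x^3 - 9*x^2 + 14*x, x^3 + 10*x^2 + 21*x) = x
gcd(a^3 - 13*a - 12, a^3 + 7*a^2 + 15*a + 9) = a^2 + 4*a + 3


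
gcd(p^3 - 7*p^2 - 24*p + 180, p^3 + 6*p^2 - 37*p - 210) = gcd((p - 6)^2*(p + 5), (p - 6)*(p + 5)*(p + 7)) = p^2 - p - 30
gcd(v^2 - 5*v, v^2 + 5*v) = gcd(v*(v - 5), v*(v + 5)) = v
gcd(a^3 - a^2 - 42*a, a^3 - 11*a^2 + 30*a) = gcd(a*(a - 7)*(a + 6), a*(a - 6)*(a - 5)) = a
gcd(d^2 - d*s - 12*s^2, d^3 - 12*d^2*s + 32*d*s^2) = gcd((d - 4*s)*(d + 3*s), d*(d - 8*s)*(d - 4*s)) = -d + 4*s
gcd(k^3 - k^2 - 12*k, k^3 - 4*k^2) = k^2 - 4*k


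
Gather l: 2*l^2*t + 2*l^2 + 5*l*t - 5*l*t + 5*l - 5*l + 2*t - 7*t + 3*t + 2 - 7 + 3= l^2*(2*t + 2) - 2*t - 2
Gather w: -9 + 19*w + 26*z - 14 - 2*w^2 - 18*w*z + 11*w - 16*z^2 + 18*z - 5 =-2*w^2 + w*(30 - 18*z) - 16*z^2 + 44*z - 28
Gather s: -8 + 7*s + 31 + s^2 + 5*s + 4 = s^2 + 12*s + 27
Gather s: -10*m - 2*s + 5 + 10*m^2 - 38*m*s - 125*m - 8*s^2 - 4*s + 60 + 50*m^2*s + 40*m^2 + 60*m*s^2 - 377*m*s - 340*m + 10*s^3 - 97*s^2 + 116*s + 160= 50*m^2 - 475*m + 10*s^3 + s^2*(60*m - 105) + s*(50*m^2 - 415*m + 110) + 225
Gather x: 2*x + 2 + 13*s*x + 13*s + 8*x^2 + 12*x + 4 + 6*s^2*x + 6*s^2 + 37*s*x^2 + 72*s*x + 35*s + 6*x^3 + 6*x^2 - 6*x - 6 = 6*s^2 + 48*s + 6*x^3 + x^2*(37*s + 14) + x*(6*s^2 + 85*s + 8)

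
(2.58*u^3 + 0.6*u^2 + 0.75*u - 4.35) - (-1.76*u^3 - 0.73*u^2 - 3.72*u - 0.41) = 4.34*u^3 + 1.33*u^2 + 4.47*u - 3.94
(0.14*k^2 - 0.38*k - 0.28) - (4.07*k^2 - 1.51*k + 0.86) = -3.93*k^2 + 1.13*k - 1.14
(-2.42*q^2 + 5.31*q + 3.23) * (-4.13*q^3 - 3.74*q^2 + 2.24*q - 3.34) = 9.9946*q^5 - 12.8795*q^4 - 38.6201*q^3 + 7.897*q^2 - 10.5002*q - 10.7882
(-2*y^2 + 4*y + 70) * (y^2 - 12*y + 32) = -2*y^4 + 28*y^3 - 42*y^2 - 712*y + 2240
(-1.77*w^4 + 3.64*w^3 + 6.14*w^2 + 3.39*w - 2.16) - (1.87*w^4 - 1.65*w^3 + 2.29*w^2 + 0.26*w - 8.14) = -3.64*w^4 + 5.29*w^3 + 3.85*w^2 + 3.13*w + 5.98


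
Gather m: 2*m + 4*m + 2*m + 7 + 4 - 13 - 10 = 8*m - 12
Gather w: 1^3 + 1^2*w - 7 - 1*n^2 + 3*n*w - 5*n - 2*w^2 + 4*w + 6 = -n^2 - 5*n - 2*w^2 + w*(3*n + 5)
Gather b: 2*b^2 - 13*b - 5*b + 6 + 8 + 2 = 2*b^2 - 18*b + 16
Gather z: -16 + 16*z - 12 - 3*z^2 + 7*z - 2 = -3*z^2 + 23*z - 30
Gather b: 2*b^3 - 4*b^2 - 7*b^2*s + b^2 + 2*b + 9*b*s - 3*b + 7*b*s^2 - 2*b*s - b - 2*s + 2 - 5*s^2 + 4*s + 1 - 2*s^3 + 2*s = 2*b^3 + b^2*(-7*s - 3) + b*(7*s^2 + 7*s - 2) - 2*s^3 - 5*s^2 + 4*s + 3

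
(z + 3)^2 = z^2 + 6*z + 9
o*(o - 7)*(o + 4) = o^3 - 3*o^2 - 28*o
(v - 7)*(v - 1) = v^2 - 8*v + 7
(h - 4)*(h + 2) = h^2 - 2*h - 8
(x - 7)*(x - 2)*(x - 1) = x^3 - 10*x^2 + 23*x - 14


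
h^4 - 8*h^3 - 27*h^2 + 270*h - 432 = (h - 8)*(h - 3)^2*(h + 6)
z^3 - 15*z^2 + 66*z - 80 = (z - 8)*(z - 5)*(z - 2)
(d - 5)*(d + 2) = d^2 - 3*d - 10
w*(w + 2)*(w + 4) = w^3 + 6*w^2 + 8*w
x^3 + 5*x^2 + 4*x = x*(x + 1)*(x + 4)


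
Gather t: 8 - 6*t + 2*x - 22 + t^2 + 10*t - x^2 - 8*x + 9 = t^2 + 4*t - x^2 - 6*x - 5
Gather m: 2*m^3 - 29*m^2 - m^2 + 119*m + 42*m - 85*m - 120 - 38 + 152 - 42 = 2*m^3 - 30*m^2 + 76*m - 48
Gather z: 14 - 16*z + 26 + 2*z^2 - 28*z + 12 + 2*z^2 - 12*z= 4*z^2 - 56*z + 52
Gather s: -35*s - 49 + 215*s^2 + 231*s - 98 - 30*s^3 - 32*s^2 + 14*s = -30*s^3 + 183*s^2 + 210*s - 147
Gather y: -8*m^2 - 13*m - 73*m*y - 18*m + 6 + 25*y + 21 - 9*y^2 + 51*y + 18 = -8*m^2 - 31*m - 9*y^2 + y*(76 - 73*m) + 45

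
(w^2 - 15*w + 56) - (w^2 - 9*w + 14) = 42 - 6*w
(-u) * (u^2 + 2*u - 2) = -u^3 - 2*u^2 + 2*u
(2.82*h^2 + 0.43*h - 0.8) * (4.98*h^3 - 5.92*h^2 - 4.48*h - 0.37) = 14.0436*h^5 - 14.553*h^4 - 19.1632*h^3 + 1.7662*h^2 + 3.4249*h + 0.296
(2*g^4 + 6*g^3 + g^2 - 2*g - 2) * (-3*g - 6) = -6*g^5 - 30*g^4 - 39*g^3 + 18*g + 12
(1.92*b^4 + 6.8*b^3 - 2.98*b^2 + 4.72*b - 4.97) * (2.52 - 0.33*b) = -0.6336*b^5 + 2.5944*b^4 + 18.1194*b^3 - 9.0672*b^2 + 13.5345*b - 12.5244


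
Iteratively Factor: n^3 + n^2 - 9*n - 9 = (n + 1)*(n^2 - 9) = (n - 3)*(n + 1)*(n + 3)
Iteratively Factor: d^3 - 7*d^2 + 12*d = (d - 3)*(d^2 - 4*d) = d*(d - 3)*(d - 4)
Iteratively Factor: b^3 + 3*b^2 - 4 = (b - 1)*(b^2 + 4*b + 4) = (b - 1)*(b + 2)*(b + 2)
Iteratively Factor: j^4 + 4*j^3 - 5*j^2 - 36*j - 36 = (j + 2)*(j^3 + 2*j^2 - 9*j - 18) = (j + 2)^2*(j^2 - 9) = (j + 2)^2*(j + 3)*(j - 3)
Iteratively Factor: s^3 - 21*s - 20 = (s + 1)*(s^2 - s - 20) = (s - 5)*(s + 1)*(s + 4)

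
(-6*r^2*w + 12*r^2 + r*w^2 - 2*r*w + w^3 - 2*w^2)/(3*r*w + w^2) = -2*r + 4*r/w + w - 2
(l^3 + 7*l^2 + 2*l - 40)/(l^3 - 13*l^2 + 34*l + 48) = (l^3 + 7*l^2 + 2*l - 40)/(l^3 - 13*l^2 + 34*l + 48)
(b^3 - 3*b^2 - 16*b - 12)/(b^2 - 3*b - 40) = (-b^3 + 3*b^2 + 16*b + 12)/(-b^2 + 3*b + 40)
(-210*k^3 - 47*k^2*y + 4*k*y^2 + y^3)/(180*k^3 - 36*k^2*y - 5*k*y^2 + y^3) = (-35*k^2 - 2*k*y + y^2)/(30*k^2 - 11*k*y + y^2)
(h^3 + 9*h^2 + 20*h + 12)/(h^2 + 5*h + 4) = (h^2 + 8*h + 12)/(h + 4)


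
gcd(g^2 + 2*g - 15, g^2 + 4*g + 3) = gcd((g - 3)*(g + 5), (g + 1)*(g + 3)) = 1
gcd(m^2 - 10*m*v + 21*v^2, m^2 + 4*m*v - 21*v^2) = -m + 3*v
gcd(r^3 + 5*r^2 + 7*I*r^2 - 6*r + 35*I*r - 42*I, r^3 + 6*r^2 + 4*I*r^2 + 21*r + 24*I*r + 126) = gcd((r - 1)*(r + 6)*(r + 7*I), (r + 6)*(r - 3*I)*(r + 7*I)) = r^2 + r*(6 + 7*I) + 42*I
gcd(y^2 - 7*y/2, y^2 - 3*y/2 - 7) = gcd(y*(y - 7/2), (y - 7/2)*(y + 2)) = y - 7/2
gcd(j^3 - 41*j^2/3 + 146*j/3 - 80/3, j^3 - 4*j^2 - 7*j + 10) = j - 5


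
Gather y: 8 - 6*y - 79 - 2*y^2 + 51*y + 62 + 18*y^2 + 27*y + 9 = 16*y^2 + 72*y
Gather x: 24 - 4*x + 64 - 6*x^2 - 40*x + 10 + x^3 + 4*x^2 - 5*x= x^3 - 2*x^2 - 49*x + 98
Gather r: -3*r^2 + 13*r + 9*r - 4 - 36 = -3*r^2 + 22*r - 40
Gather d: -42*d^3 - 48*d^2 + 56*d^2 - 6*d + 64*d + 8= -42*d^3 + 8*d^2 + 58*d + 8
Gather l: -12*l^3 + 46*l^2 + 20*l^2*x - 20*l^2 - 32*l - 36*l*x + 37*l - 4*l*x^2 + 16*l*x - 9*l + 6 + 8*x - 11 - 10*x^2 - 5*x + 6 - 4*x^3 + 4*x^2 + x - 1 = -12*l^3 + l^2*(20*x + 26) + l*(-4*x^2 - 20*x - 4) - 4*x^3 - 6*x^2 + 4*x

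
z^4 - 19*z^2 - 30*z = z*(z - 5)*(z + 2)*(z + 3)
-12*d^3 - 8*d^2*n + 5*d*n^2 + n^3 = (-2*d + n)*(d + n)*(6*d + n)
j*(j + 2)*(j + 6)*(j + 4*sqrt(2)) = j^4 + 4*sqrt(2)*j^3 + 8*j^3 + 12*j^2 + 32*sqrt(2)*j^2 + 48*sqrt(2)*j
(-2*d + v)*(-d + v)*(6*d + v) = 12*d^3 - 16*d^2*v + 3*d*v^2 + v^3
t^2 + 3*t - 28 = (t - 4)*(t + 7)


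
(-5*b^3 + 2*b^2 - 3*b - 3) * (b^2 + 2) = -5*b^5 + 2*b^4 - 13*b^3 + b^2 - 6*b - 6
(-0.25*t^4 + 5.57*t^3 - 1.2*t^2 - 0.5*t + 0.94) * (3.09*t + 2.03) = -0.7725*t^5 + 16.7038*t^4 + 7.5991*t^3 - 3.981*t^2 + 1.8896*t + 1.9082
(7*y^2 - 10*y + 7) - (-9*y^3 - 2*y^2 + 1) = 9*y^3 + 9*y^2 - 10*y + 6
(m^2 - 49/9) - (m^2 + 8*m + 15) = -8*m - 184/9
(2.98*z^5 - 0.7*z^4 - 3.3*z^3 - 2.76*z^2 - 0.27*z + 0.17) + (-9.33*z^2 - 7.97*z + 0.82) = 2.98*z^5 - 0.7*z^4 - 3.3*z^3 - 12.09*z^2 - 8.24*z + 0.99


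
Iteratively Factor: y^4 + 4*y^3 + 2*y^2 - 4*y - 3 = (y + 3)*(y^3 + y^2 - y - 1) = (y + 1)*(y + 3)*(y^2 - 1) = (y - 1)*(y + 1)*(y + 3)*(y + 1)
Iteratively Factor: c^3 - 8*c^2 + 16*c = (c - 4)*(c^2 - 4*c) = (c - 4)^2*(c)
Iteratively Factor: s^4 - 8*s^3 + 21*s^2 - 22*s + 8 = (s - 2)*(s^3 - 6*s^2 + 9*s - 4) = (s - 4)*(s - 2)*(s^2 - 2*s + 1) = (s - 4)*(s - 2)*(s - 1)*(s - 1)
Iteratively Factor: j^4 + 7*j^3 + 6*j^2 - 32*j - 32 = (j + 4)*(j^3 + 3*j^2 - 6*j - 8) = (j - 2)*(j + 4)*(j^2 + 5*j + 4) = (j - 2)*(j + 4)^2*(j + 1)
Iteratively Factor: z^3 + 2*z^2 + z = (z + 1)*(z^2 + z) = z*(z + 1)*(z + 1)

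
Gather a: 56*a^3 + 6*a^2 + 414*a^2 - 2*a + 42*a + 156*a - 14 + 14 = 56*a^3 + 420*a^2 + 196*a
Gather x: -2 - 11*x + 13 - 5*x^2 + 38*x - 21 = -5*x^2 + 27*x - 10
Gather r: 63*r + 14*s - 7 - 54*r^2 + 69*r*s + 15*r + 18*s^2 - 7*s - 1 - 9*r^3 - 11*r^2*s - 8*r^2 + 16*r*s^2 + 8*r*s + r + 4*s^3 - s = -9*r^3 + r^2*(-11*s - 62) + r*(16*s^2 + 77*s + 79) + 4*s^3 + 18*s^2 + 6*s - 8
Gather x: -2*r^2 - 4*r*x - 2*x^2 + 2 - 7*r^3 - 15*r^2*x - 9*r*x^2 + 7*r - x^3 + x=-7*r^3 - 2*r^2 + 7*r - x^3 + x^2*(-9*r - 2) + x*(-15*r^2 - 4*r + 1) + 2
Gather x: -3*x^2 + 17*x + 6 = -3*x^2 + 17*x + 6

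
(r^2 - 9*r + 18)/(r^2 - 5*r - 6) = (r - 3)/(r + 1)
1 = 1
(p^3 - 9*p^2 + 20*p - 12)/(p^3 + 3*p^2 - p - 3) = (p^2 - 8*p + 12)/(p^2 + 4*p + 3)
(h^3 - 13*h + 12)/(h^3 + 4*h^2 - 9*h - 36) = (h - 1)/(h + 3)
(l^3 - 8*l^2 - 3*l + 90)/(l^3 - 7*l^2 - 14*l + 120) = (l + 3)/(l + 4)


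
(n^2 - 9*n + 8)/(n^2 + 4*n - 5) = (n - 8)/(n + 5)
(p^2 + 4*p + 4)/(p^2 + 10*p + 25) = (p^2 + 4*p + 4)/(p^2 + 10*p + 25)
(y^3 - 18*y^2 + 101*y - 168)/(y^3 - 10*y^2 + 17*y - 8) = (y^2 - 10*y + 21)/(y^2 - 2*y + 1)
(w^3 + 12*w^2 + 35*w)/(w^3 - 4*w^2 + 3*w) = (w^2 + 12*w + 35)/(w^2 - 4*w + 3)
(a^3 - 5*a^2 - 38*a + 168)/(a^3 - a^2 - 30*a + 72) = (a - 7)/(a - 3)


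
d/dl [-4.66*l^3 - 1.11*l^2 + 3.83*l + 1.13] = -13.98*l^2 - 2.22*l + 3.83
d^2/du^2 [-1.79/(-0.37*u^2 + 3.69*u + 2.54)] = (0.490102*u^2 - 4.887774*u - 1.79*(0.74*u - 3.69)*(1.48*u - 7.38) - 3.364484)/(-0.37*u^2 + 3.69*u + 2.54)^3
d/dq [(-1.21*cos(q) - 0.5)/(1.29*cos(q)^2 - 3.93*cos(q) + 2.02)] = (-1.5609*cos(q)^2 - 1.29*cos(q) + 4.4092)*sin(q)/(1.6641*cos(q)^4 - 10.1394*cos(q)^3 + 20.6565*cos(q)^2 - 15.8772*cos(q) + 4.0804)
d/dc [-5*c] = -5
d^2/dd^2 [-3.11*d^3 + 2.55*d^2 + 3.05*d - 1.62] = 5.1 - 18.66*d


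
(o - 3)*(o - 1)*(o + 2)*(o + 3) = o^4 + o^3 - 11*o^2 - 9*o + 18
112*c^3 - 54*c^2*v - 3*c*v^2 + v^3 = (-8*c + v)*(-2*c + v)*(7*c + v)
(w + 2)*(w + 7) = w^2 + 9*w + 14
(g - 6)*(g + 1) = g^2 - 5*g - 6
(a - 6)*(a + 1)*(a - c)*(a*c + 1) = a^4*c - a^3*c^2 - 5*a^3*c + a^3 + 5*a^2*c^2 - 7*a^2*c - 5*a^2 + 6*a*c^2 + 5*a*c - 6*a + 6*c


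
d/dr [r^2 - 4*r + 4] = 2*r - 4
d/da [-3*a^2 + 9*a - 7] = 9 - 6*a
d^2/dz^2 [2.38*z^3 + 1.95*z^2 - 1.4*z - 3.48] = 14.28*z + 3.9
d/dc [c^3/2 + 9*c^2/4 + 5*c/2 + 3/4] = 3*c^2/2 + 9*c/2 + 5/2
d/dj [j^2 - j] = 2*j - 1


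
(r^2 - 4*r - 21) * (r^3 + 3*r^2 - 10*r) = r^5 - r^4 - 43*r^3 - 23*r^2 + 210*r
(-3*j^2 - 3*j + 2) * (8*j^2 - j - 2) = -24*j^4 - 21*j^3 + 25*j^2 + 4*j - 4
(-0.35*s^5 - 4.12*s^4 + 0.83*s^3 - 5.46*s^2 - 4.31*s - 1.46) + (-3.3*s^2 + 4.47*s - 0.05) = -0.35*s^5 - 4.12*s^4 + 0.83*s^3 - 8.76*s^2 + 0.16*s - 1.51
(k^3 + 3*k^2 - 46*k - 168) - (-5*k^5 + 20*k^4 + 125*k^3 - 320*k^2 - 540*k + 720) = 5*k^5 - 20*k^4 - 124*k^3 + 323*k^2 + 494*k - 888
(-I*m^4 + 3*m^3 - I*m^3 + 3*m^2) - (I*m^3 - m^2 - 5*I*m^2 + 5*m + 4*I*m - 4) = -I*m^4 + 3*m^3 - 2*I*m^3 + 4*m^2 + 5*I*m^2 - 5*m - 4*I*m + 4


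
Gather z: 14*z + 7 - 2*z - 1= 12*z + 6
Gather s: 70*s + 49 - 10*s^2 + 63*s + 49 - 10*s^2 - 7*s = -20*s^2 + 126*s + 98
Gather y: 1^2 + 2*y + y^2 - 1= y^2 + 2*y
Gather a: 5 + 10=15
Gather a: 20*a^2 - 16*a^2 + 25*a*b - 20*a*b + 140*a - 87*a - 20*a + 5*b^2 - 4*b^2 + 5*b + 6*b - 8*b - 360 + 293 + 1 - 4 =4*a^2 + a*(5*b + 33) + b^2 + 3*b - 70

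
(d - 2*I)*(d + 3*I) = d^2 + I*d + 6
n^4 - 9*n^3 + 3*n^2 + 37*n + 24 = (n - 8)*(n - 3)*(n + 1)^2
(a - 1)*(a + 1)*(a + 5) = a^3 + 5*a^2 - a - 5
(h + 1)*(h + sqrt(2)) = h^2 + h + sqrt(2)*h + sqrt(2)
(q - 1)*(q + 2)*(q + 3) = q^3 + 4*q^2 + q - 6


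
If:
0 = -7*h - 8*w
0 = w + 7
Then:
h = 8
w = -7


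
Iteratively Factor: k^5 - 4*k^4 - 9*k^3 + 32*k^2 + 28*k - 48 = (k + 2)*(k^4 - 6*k^3 + 3*k^2 + 26*k - 24) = (k - 1)*(k + 2)*(k^3 - 5*k^2 - 2*k + 24) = (k - 3)*(k - 1)*(k + 2)*(k^2 - 2*k - 8) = (k - 3)*(k - 1)*(k + 2)^2*(k - 4)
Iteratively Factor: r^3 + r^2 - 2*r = (r)*(r^2 + r - 2) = r*(r - 1)*(r + 2)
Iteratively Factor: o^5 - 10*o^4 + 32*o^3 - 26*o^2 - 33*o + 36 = (o + 1)*(o^4 - 11*o^3 + 43*o^2 - 69*o + 36) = (o - 1)*(o + 1)*(o^3 - 10*o^2 + 33*o - 36) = (o - 3)*(o - 1)*(o + 1)*(o^2 - 7*o + 12) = (o - 4)*(o - 3)*(o - 1)*(o + 1)*(o - 3)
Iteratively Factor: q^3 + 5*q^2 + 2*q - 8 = (q - 1)*(q^2 + 6*q + 8) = (q - 1)*(q + 2)*(q + 4)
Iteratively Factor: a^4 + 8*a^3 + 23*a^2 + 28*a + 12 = (a + 2)*(a^3 + 6*a^2 + 11*a + 6) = (a + 1)*(a + 2)*(a^2 + 5*a + 6) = (a + 1)*(a + 2)^2*(a + 3)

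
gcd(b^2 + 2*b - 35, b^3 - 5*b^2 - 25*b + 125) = b - 5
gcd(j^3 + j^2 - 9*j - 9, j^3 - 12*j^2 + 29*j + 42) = j + 1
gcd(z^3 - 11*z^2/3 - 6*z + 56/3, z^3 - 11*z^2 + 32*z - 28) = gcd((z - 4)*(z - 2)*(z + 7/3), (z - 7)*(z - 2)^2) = z - 2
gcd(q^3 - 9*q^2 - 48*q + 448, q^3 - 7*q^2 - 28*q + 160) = q - 8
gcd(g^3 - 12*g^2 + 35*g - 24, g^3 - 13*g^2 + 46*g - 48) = g^2 - 11*g + 24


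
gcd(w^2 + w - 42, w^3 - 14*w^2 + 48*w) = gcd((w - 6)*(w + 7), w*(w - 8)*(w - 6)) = w - 6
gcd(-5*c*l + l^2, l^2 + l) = l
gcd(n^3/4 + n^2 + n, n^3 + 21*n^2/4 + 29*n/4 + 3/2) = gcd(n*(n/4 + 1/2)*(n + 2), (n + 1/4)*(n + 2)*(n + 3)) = n + 2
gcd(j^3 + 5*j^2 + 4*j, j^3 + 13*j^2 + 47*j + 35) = j + 1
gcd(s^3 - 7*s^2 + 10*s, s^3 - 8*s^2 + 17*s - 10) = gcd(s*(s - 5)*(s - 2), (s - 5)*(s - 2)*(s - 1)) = s^2 - 7*s + 10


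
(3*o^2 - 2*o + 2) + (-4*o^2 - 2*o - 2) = -o^2 - 4*o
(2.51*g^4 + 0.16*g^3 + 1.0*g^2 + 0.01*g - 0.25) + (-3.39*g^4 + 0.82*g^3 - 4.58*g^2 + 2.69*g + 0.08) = -0.88*g^4 + 0.98*g^3 - 3.58*g^2 + 2.7*g - 0.17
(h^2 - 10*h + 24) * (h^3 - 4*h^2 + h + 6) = h^5 - 14*h^4 + 65*h^3 - 100*h^2 - 36*h + 144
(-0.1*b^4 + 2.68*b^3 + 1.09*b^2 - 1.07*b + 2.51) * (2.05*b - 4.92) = -0.205*b^5 + 5.986*b^4 - 10.9511*b^3 - 7.5563*b^2 + 10.4099*b - 12.3492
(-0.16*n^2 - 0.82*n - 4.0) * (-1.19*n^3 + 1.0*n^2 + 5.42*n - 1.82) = 0.1904*n^5 + 0.8158*n^4 + 3.0728*n^3 - 8.1532*n^2 - 20.1876*n + 7.28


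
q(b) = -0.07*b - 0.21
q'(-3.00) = -0.07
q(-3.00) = 0.00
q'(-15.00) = -0.07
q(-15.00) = 0.84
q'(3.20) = -0.07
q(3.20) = -0.43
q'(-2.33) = -0.07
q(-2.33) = -0.05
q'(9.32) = -0.07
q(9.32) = -0.86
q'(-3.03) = -0.07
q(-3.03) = 0.00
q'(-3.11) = -0.07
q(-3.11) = 0.01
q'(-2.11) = -0.07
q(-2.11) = -0.06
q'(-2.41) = -0.07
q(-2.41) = -0.04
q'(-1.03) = -0.07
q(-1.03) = -0.14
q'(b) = -0.0700000000000000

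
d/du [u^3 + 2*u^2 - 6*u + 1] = 3*u^2 + 4*u - 6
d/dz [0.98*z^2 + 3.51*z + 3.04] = 1.96*z + 3.51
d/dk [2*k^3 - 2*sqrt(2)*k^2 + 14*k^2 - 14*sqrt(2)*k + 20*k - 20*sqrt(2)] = 6*k^2 - 4*sqrt(2)*k + 28*k - 14*sqrt(2) + 20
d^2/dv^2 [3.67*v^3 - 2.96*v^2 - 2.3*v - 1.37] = 22.02*v - 5.92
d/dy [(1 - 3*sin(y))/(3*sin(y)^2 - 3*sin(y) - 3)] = (3*sin(y)^2 - 2*sin(y) + 4)*cos(y)/(3*(sin(y) + cos(y)^2)^2)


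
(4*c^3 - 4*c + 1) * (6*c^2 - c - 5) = 24*c^5 - 4*c^4 - 44*c^3 + 10*c^2 + 19*c - 5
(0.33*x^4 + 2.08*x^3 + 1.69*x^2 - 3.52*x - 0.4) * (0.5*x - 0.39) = 0.165*x^5 + 0.9113*x^4 + 0.0337999999999999*x^3 - 2.4191*x^2 + 1.1728*x + 0.156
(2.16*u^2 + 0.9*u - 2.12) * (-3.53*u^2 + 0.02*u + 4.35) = -7.6248*u^4 - 3.1338*u^3 + 16.8976*u^2 + 3.8726*u - 9.222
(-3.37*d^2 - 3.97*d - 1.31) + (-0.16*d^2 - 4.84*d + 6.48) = -3.53*d^2 - 8.81*d + 5.17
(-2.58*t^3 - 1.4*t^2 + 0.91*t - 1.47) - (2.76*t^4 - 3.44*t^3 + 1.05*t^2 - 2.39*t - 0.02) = -2.76*t^4 + 0.86*t^3 - 2.45*t^2 + 3.3*t - 1.45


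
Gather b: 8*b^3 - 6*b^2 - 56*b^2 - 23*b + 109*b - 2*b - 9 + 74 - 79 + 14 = 8*b^3 - 62*b^2 + 84*b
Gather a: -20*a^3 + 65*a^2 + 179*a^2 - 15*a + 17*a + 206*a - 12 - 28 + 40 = -20*a^3 + 244*a^2 + 208*a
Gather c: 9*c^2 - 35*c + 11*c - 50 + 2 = 9*c^2 - 24*c - 48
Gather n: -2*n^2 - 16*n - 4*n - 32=-2*n^2 - 20*n - 32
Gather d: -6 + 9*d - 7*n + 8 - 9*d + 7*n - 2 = 0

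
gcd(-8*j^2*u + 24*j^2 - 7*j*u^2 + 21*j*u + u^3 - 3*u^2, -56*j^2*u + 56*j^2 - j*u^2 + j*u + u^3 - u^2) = -8*j + u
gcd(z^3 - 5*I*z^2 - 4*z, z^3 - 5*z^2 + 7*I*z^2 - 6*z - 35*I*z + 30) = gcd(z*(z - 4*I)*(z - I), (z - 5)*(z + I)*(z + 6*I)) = 1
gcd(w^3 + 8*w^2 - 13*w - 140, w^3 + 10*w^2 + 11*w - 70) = w^2 + 12*w + 35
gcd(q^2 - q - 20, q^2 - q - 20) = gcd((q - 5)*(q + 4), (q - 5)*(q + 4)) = q^2 - q - 20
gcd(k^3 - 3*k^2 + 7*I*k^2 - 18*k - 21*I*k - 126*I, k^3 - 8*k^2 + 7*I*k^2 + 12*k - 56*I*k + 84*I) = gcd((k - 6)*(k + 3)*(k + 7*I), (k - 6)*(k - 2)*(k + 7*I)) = k^2 + k*(-6 + 7*I) - 42*I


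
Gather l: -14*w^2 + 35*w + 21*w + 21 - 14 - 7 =-14*w^2 + 56*w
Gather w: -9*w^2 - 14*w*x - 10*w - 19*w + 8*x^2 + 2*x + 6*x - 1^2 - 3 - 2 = -9*w^2 + w*(-14*x - 29) + 8*x^2 + 8*x - 6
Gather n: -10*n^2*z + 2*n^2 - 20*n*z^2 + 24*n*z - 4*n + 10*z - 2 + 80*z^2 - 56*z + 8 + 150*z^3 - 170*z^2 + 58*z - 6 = n^2*(2 - 10*z) + n*(-20*z^2 + 24*z - 4) + 150*z^3 - 90*z^2 + 12*z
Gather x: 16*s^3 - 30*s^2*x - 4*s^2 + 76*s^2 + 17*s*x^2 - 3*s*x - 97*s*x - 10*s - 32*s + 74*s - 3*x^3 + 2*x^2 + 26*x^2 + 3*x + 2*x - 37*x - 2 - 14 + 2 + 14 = 16*s^3 + 72*s^2 + 32*s - 3*x^3 + x^2*(17*s + 28) + x*(-30*s^2 - 100*s - 32)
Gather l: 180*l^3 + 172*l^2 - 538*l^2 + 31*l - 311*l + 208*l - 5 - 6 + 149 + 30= 180*l^3 - 366*l^2 - 72*l + 168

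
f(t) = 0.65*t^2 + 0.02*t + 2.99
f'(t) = 1.3*t + 0.02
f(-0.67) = 3.27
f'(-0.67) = -0.85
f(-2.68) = 7.60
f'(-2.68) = -3.46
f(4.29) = 15.04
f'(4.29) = 5.60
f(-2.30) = 6.38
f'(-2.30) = -2.97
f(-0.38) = 3.08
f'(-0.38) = -0.47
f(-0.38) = 3.08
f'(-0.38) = -0.47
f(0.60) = 3.24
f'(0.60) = 0.80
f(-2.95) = 8.59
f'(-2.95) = -3.82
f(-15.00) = 148.94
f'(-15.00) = -19.48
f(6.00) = 26.51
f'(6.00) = 7.82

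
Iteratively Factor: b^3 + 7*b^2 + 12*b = (b)*(b^2 + 7*b + 12) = b*(b + 4)*(b + 3)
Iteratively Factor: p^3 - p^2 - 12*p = (p)*(p^2 - p - 12) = p*(p - 4)*(p + 3)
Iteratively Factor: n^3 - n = (n - 1)*(n^2 + n) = (n - 1)*(n + 1)*(n)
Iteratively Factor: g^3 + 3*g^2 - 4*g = (g - 1)*(g^2 + 4*g) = g*(g - 1)*(g + 4)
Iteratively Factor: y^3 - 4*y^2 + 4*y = (y - 2)*(y^2 - 2*y) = y*(y - 2)*(y - 2)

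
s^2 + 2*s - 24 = (s - 4)*(s + 6)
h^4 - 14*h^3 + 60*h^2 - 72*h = h*(h - 6)^2*(h - 2)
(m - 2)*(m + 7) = m^2 + 5*m - 14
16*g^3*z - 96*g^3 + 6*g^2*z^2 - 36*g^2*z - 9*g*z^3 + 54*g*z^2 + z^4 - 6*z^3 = (-8*g + z)*(-2*g + z)*(g + z)*(z - 6)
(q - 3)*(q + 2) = q^2 - q - 6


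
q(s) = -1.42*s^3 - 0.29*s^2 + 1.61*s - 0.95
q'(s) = -4.26*s^2 - 0.58*s + 1.61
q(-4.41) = 108.10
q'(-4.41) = -78.68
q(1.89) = -8.53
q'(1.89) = -14.70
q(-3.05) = 31.73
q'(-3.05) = -36.25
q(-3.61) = 56.26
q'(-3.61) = -51.81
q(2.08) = -11.63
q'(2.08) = -18.03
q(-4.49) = 114.51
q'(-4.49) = -81.67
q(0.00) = -0.95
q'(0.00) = 1.61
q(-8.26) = 766.22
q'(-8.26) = -284.25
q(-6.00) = 285.67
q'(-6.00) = -148.27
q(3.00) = -37.07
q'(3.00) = -38.47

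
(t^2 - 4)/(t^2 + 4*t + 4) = (t - 2)/(t + 2)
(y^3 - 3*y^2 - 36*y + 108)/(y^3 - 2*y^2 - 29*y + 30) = (y^2 + 3*y - 18)/(y^2 + 4*y - 5)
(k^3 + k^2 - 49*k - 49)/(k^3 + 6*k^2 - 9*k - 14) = (k - 7)/(k - 2)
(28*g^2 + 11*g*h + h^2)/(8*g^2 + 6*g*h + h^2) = (7*g + h)/(2*g + h)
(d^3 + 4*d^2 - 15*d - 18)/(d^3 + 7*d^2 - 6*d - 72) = (d + 1)/(d + 4)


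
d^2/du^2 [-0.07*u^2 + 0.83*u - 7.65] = -0.140000000000000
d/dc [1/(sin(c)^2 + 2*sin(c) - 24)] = -2*(sin(c) + 1)*cos(c)/(sin(c)^2 + 2*sin(c) - 24)^2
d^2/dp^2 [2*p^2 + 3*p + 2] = 4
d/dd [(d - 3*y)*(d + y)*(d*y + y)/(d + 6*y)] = y*(-(d + 1)*(d - 3*y)*(d + y) + (d + 6*y)*((d + 1)*(d - 3*y) + (d + 1)*(d + y) + (d - 3*y)*(d + y)))/(d + 6*y)^2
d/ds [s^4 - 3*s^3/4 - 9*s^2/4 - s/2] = 4*s^3 - 9*s^2/4 - 9*s/2 - 1/2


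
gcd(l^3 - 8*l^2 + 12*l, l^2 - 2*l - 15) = 1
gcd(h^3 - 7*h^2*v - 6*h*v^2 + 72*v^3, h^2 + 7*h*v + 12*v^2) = h + 3*v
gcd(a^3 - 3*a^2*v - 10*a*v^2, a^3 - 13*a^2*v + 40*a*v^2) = -a^2 + 5*a*v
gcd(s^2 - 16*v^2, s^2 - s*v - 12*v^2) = s - 4*v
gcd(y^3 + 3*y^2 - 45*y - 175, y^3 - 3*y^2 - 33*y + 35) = y^2 - 2*y - 35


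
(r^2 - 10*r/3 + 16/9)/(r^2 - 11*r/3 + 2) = (r - 8/3)/(r - 3)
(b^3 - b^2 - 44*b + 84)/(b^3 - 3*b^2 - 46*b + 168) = (b - 2)/(b - 4)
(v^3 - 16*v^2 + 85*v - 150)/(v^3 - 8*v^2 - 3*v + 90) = (v - 5)/(v + 3)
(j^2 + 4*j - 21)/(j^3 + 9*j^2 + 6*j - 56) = (j - 3)/(j^2 + 2*j - 8)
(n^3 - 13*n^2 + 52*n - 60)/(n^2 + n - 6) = (n^2 - 11*n + 30)/(n + 3)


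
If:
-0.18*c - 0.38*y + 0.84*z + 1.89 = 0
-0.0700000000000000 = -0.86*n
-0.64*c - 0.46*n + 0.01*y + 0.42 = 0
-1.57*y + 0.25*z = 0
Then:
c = 0.59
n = 0.08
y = -0.36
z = -2.29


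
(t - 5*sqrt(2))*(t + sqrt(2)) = t^2 - 4*sqrt(2)*t - 10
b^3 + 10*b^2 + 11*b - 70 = (b - 2)*(b + 5)*(b + 7)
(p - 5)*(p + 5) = p^2 - 25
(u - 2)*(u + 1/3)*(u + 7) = u^3 + 16*u^2/3 - 37*u/3 - 14/3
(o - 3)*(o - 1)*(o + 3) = o^3 - o^2 - 9*o + 9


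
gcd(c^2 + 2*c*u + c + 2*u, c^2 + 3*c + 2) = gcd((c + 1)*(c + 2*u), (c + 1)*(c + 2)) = c + 1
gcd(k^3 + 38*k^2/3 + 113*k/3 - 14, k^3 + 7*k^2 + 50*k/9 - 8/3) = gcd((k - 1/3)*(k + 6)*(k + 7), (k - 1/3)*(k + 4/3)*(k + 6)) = k^2 + 17*k/3 - 2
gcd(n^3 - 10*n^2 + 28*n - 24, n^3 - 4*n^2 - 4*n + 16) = n - 2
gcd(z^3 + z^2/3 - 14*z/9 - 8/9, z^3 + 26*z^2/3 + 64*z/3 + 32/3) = z + 2/3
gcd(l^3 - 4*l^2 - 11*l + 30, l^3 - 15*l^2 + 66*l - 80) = l^2 - 7*l + 10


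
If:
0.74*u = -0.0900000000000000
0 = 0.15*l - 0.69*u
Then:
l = -0.56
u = -0.12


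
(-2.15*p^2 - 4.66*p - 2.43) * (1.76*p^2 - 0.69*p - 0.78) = -3.784*p^4 - 6.7181*p^3 + 0.615599999999999*p^2 + 5.3115*p + 1.8954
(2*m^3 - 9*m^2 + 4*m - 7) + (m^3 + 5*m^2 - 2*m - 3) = 3*m^3 - 4*m^2 + 2*m - 10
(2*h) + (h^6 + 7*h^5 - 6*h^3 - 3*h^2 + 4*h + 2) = h^6 + 7*h^5 - 6*h^3 - 3*h^2 + 6*h + 2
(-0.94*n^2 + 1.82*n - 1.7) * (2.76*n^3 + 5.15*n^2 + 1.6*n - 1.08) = -2.5944*n^5 + 0.1822*n^4 + 3.177*n^3 - 4.8278*n^2 - 4.6856*n + 1.836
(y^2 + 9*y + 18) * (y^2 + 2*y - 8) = y^4 + 11*y^3 + 28*y^2 - 36*y - 144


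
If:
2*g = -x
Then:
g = -x/2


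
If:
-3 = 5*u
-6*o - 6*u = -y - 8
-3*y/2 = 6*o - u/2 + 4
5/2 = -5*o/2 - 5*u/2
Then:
No Solution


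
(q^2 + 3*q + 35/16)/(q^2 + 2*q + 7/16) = (4*q + 5)/(4*q + 1)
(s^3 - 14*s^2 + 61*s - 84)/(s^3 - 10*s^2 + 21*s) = (s - 4)/s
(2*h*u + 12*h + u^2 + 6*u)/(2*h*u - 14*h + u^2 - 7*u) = (u + 6)/(u - 7)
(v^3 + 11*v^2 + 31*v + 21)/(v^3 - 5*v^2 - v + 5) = (v^2 + 10*v + 21)/(v^2 - 6*v + 5)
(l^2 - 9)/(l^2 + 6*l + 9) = (l - 3)/(l + 3)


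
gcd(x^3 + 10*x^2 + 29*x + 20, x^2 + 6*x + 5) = x^2 + 6*x + 5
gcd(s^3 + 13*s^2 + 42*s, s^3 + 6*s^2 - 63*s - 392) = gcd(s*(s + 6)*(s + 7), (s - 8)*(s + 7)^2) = s + 7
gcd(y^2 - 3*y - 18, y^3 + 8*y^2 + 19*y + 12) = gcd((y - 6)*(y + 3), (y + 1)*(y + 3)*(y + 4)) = y + 3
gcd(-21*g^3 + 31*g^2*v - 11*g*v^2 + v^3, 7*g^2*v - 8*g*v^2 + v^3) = 7*g^2 - 8*g*v + v^2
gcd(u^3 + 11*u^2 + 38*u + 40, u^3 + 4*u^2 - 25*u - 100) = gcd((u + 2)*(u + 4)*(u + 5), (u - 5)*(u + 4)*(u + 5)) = u^2 + 9*u + 20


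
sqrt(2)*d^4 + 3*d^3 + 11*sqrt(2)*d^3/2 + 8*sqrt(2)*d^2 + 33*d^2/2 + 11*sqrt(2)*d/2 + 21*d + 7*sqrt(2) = (d + 2)*(d + 7/2)*(d + sqrt(2))*(sqrt(2)*d + 1)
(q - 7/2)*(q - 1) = q^2 - 9*q/2 + 7/2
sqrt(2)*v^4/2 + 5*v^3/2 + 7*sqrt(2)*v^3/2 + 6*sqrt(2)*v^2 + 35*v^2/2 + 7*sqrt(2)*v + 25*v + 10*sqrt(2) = (v + 5)*(v + sqrt(2)/2)*(v + 2*sqrt(2))*(sqrt(2)*v/2 + sqrt(2))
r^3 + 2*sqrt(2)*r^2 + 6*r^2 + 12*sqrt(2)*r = r*(r + 6)*(r + 2*sqrt(2))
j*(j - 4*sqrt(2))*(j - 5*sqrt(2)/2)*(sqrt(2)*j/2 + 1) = sqrt(2)*j^4/2 - 11*j^3/2 + 7*sqrt(2)*j^2/2 + 20*j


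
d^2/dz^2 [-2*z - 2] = 0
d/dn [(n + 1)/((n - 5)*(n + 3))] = (-n^2 - 2*n - 13)/(n^4 - 4*n^3 - 26*n^2 + 60*n + 225)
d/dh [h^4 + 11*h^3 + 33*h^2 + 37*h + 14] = 4*h^3 + 33*h^2 + 66*h + 37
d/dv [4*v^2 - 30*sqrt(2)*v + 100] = 8*v - 30*sqrt(2)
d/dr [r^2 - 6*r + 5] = 2*r - 6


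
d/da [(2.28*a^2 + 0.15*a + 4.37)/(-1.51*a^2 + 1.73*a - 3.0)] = (4.1709*a^2 - 0.4826*a - 8.0101)/(2.2801*a^4 - 5.2246*a^3 + 12.0529*a^2 - 10.38*a + 9.0)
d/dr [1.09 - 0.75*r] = -0.750000000000000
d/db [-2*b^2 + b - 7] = 1 - 4*b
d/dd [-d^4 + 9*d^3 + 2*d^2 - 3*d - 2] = -4*d^3 + 27*d^2 + 4*d - 3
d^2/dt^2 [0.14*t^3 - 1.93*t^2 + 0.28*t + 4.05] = 0.84*t - 3.86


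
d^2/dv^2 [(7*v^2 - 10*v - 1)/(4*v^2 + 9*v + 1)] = 8*(-103*v^3 - 33*v^2 + 3*v + 5)/(64*v^6 + 432*v^5 + 1020*v^4 + 945*v^3 + 255*v^2 + 27*v + 1)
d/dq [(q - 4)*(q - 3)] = 2*q - 7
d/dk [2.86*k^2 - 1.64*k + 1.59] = 5.72*k - 1.64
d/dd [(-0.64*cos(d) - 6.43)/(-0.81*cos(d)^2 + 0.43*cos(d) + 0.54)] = (0.5184*cos(d)^2 + 10.4166*cos(d) - 2.4193)*sin(d)/(0.6561*cos(d)^4 - 0.6966*cos(d)^3 - 0.6899*cos(d)^2 + 0.4644*cos(d) + 0.2916)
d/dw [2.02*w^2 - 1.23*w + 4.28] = 4.04*w - 1.23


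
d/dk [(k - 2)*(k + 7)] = 2*k + 5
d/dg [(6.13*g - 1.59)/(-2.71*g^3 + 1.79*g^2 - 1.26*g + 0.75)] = (33.2246*g^3 - 23.8994*g^2 + 5.6922*g + 2.5941)/(7.3441*g^6 - 9.7018*g^5 + 10.0333*g^4 - 8.5758*g^3 + 4.2726*g^2 - 1.89*g + 0.5625)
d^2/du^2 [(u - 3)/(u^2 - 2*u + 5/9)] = 162*((5 - 3*u)*(9*u^2 - 18*u + 5) + 36*(u - 3)*(u - 1)^2)/(9*u^2 - 18*u + 5)^3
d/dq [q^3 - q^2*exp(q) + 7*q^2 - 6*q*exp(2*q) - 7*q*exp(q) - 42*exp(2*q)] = -q^2*exp(q) + 3*q^2 - 12*q*exp(2*q) - 9*q*exp(q) + 14*q - 90*exp(2*q) - 7*exp(q)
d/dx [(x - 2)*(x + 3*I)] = 2*x - 2 + 3*I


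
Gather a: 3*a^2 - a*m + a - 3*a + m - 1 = 3*a^2 + a*(-m - 2) + m - 1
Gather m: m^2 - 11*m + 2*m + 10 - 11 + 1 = m^2 - 9*m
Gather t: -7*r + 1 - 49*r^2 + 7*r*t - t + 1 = -49*r^2 - 7*r + t*(7*r - 1) + 2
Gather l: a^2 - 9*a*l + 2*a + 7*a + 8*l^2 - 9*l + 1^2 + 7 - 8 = a^2 + 9*a + 8*l^2 + l*(-9*a - 9)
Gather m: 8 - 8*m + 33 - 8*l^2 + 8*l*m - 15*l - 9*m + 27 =-8*l^2 - 15*l + m*(8*l - 17) + 68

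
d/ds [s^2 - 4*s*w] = 2*s - 4*w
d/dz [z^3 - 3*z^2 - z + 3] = 3*z^2 - 6*z - 1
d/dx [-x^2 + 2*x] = 2 - 2*x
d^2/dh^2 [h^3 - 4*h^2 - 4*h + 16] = 6*h - 8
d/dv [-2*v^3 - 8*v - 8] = -6*v^2 - 8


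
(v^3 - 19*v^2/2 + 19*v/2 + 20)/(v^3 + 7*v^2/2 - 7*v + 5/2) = (2*v^3 - 19*v^2 + 19*v + 40)/(2*v^3 + 7*v^2 - 14*v + 5)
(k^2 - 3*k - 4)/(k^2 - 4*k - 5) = (k - 4)/(k - 5)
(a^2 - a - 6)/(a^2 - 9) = (a + 2)/(a + 3)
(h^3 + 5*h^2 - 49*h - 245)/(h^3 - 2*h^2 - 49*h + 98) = (h + 5)/(h - 2)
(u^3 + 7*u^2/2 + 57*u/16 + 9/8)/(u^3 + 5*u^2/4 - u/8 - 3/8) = (4*u^2 + 11*u + 6)/(2*(2*u^2 + u - 1))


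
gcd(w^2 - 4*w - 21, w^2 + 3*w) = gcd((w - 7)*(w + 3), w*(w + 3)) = w + 3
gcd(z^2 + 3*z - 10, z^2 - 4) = z - 2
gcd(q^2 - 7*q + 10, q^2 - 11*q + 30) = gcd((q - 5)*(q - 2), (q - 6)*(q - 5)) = q - 5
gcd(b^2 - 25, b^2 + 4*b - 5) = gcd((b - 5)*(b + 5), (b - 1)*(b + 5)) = b + 5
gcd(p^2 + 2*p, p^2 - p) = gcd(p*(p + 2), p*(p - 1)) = p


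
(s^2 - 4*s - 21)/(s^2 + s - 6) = (s - 7)/(s - 2)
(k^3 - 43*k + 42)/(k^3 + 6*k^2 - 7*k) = (k - 6)/k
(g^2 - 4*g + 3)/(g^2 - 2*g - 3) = (g - 1)/(g + 1)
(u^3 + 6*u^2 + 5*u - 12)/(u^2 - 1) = (u^2 + 7*u + 12)/(u + 1)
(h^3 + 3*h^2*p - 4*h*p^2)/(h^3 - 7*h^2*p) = (h^2 + 3*h*p - 4*p^2)/(h*(h - 7*p))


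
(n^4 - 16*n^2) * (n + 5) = n^5 + 5*n^4 - 16*n^3 - 80*n^2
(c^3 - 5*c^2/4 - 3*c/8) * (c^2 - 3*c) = c^5 - 17*c^4/4 + 27*c^3/8 + 9*c^2/8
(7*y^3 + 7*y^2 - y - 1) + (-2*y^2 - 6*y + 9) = 7*y^3 + 5*y^2 - 7*y + 8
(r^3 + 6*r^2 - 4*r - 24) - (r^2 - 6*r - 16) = r^3 + 5*r^2 + 2*r - 8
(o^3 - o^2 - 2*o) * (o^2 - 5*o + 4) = o^5 - 6*o^4 + 7*o^3 + 6*o^2 - 8*o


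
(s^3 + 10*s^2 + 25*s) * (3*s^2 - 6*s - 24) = 3*s^5 + 24*s^4 - 9*s^3 - 390*s^2 - 600*s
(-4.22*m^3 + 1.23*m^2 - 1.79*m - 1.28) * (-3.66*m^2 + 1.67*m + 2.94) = 15.4452*m^5 - 11.5492*m^4 - 3.8013*m^3 + 5.3117*m^2 - 7.4002*m - 3.7632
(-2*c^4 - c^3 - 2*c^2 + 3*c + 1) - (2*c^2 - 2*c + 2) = -2*c^4 - c^3 - 4*c^2 + 5*c - 1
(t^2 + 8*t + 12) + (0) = t^2 + 8*t + 12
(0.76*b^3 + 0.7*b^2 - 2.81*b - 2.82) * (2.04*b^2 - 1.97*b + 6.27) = 1.5504*b^5 - 0.0692000000000002*b^4 - 2.3462*b^3 + 4.1719*b^2 - 12.0633*b - 17.6814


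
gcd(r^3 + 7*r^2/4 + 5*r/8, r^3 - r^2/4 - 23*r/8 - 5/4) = r^2 + 7*r/4 + 5/8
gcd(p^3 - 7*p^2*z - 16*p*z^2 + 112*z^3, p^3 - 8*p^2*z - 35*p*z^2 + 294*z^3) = -p + 7*z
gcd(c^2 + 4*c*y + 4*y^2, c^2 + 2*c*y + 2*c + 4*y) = c + 2*y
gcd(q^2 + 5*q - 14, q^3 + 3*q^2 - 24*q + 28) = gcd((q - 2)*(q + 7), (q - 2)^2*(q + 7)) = q^2 + 5*q - 14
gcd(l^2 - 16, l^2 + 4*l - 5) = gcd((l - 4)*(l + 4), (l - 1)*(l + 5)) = 1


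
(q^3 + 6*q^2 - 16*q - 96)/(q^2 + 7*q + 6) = (q^2 - 16)/(q + 1)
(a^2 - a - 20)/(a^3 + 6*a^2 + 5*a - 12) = (a - 5)/(a^2 + 2*a - 3)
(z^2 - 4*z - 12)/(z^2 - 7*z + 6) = (z + 2)/(z - 1)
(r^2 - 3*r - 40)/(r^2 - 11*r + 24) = (r + 5)/(r - 3)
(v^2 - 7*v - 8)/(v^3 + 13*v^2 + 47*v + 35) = (v - 8)/(v^2 + 12*v + 35)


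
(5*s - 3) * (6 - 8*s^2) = -40*s^3 + 24*s^2 + 30*s - 18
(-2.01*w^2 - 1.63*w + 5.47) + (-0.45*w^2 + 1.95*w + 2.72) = -2.46*w^2 + 0.32*w + 8.19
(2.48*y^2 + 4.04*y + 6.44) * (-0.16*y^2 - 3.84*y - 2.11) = -0.3968*y^4 - 10.1696*y^3 - 21.7768*y^2 - 33.254*y - 13.5884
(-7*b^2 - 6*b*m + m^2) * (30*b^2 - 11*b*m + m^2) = -210*b^4 - 103*b^3*m + 89*b^2*m^2 - 17*b*m^3 + m^4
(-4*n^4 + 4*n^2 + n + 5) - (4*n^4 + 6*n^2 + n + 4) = -8*n^4 - 2*n^2 + 1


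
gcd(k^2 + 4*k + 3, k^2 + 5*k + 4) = k + 1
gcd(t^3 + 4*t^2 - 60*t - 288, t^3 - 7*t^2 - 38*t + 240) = t^2 - 2*t - 48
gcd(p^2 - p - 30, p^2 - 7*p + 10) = 1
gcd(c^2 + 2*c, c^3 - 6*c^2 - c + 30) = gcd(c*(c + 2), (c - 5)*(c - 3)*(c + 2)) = c + 2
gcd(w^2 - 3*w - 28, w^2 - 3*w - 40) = 1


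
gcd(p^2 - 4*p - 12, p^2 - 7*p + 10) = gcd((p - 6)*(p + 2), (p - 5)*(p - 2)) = 1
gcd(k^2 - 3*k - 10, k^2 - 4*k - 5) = k - 5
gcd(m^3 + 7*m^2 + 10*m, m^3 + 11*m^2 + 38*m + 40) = m^2 + 7*m + 10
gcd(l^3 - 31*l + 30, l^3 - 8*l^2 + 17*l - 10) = l^2 - 6*l + 5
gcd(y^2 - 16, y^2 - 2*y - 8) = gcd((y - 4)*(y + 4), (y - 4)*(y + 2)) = y - 4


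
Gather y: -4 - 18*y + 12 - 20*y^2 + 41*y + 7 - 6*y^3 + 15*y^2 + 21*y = -6*y^3 - 5*y^2 + 44*y + 15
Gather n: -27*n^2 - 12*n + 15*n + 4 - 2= -27*n^2 + 3*n + 2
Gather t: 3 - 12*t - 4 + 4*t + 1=-8*t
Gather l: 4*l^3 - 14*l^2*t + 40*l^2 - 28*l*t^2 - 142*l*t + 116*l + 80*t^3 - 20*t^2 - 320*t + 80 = 4*l^3 + l^2*(40 - 14*t) + l*(-28*t^2 - 142*t + 116) + 80*t^3 - 20*t^2 - 320*t + 80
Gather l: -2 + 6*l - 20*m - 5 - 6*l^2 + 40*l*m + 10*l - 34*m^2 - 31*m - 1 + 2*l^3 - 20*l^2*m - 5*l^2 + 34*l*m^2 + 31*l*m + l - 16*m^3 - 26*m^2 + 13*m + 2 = 2*l^3 + l^2*(-20*m - 11) + l*(34*m^2 + 71*m + 17) - 16*m^3 - 60*m^2 - 38*m - 6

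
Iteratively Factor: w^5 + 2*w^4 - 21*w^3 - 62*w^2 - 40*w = (w + 1)*(w^4 + w^3 - 22*w^2 - 40*w) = (w - 5)*(w + 1)*(w^3 + 6*w^2 + 8*w) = (w - 5)*(w + 1)*(w + 4)*(w^2 + 2*w) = w*(w - 5)*(w + 1)*(w + 4)*(w + 2)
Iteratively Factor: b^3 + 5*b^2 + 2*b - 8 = (b + 4)*(b^2 + b - 2) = (b - 1)*(b + 4)*(b + 2)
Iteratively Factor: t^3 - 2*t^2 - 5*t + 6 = (t + 2)*(t^2 - 4*t + 3) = (t - 1)*(t + 2)*(t - 3)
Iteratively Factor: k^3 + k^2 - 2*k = (k)*(k^2 + k - 2) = k*(k - 1)*(k + 2)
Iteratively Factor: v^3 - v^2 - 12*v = (v + 3)*(v^2 - 4*v) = v*(v + 3)*(v - 4)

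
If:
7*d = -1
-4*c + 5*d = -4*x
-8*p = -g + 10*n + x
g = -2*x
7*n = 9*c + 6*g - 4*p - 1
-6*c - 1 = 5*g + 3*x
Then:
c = -1/4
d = -1/7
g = 1/7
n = -5/4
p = 89/56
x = -1/14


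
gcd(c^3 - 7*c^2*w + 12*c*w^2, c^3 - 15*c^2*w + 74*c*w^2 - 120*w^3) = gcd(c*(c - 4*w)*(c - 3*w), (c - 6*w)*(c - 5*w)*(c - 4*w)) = -c + 4*w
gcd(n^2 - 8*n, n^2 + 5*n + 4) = 1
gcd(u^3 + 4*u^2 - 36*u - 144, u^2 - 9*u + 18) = u - 6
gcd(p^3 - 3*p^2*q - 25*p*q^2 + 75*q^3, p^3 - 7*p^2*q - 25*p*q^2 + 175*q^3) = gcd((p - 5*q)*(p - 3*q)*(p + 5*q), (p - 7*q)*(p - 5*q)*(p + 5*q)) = p^2 - 25*q^2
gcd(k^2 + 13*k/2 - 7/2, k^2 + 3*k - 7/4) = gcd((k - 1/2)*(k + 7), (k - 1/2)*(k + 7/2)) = k - 1/2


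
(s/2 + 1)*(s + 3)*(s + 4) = s^3/2 + 9*s^2/2 + 13*s + 12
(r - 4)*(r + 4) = r^2 - 16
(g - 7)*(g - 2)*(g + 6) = g^3 - 3*g^2 - 40*g + 84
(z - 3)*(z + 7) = z^2 + 4*z - 21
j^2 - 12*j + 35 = (j - 7)*(j - 5)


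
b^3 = b^3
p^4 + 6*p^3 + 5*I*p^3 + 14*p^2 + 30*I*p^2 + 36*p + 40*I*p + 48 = (p + 2)*(p + 4)*(p - I)*(p + 6*I)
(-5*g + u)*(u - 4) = -5*g*u + 20*g + u^2 - 4*u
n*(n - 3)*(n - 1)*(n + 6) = n^4 + 2*n^3 - 21*n^2 + 18*n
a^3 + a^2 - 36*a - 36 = (a - 6)*(a + 1)*(a + 6)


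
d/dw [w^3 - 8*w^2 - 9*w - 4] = 3*w^2 - 16*w - 9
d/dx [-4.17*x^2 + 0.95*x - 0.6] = 0.95 - 8.34*x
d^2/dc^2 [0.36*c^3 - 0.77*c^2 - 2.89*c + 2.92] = 2.16*c - 1.54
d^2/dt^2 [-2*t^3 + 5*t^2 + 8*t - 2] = 10 - 12*t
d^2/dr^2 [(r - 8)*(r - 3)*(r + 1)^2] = 12*r^2 - 54*r + 6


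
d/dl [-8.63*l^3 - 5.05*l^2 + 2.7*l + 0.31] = -25.89*l^2 - 10.1*l + 2.7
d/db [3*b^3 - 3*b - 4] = 9*b^2 - 3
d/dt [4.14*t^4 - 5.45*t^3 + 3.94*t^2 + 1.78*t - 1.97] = 16.56*t^3 - 16.35*t^2 + 7.88*t + 1.78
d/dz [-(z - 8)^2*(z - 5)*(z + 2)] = -4*z^3 + 57*z^2 - 204*z + 32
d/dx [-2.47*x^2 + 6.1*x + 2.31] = 6.1 - 4.94*x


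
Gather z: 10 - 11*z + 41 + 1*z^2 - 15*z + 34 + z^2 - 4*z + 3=2*z^2 - 30*z + 88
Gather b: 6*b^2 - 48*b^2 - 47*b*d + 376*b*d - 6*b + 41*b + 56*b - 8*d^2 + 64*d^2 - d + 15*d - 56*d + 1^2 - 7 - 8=-42*b^2 + b*(329*d + 91) + 56*d^2 - 42*d - 14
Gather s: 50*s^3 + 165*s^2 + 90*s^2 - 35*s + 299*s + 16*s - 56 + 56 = 50*s^3 + 255*s^2 + 280*s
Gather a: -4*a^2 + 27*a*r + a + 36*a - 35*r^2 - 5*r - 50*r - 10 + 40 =-4*a^2 + a*(27*r + 37) - 35*r^2 - 55*r + 30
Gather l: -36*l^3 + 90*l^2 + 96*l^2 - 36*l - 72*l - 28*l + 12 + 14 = -36*l^3 + 186*l^2 - 136*l + 26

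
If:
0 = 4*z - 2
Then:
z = 1/2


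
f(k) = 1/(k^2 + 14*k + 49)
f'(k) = (-2*k - 14)/(k^2 + 14*k + 49)^2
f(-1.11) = 0.03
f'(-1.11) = -0.01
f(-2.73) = 0.05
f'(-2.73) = -0.03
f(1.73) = 0.01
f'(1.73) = -0.00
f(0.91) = 0.02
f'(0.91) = -0.00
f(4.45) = 0.01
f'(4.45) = -0.00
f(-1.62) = 0.03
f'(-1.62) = -0.01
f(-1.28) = 0.03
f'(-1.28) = -0.01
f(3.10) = 0.01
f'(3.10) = -0.00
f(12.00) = 0.00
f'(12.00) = 0.00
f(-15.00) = 0.02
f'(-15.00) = 0.00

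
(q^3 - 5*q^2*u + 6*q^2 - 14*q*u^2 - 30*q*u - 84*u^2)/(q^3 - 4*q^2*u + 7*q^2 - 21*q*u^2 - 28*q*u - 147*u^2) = (q^2 + 2*q*u + 6*q + 12*u)/(q^2 + 3*q*u + 7*q + 21*u)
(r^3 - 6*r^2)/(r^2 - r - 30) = r^2/(r + 5)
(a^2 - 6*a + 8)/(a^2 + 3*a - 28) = (a - 2)/(a + 7)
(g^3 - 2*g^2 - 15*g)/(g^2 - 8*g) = (g^2 - 2*g - 15)/(g - 8)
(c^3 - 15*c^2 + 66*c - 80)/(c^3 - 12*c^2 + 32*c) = (c^2 - 7*c + 10)/(c*(c - 4))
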